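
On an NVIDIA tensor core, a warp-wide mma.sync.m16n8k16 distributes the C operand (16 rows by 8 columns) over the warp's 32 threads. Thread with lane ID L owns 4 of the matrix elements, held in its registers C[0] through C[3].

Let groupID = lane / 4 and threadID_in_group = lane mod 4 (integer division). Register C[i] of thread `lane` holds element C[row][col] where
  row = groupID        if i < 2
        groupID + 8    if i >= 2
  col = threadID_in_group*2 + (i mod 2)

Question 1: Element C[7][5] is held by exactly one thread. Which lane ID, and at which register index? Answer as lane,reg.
r=7->g=7,rb=0  c=5->t=2,b0=1
L=7*4+2=30  i=0*2+1=1

30,1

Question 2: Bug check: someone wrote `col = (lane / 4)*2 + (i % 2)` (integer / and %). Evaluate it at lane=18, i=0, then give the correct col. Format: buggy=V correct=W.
`(lane / 4)*2 + (i % 2)`[18,0]->8
L=18->gid=18>>2=4, tid=18&3=2
[0]->row 4+0=4  col 2·2+0=4
col: 8 vs 4

buggy=8 correct=4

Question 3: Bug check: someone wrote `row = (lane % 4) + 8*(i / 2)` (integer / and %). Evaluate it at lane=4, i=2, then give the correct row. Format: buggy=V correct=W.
`(lane % 4) + 8*(i / 2)`[4,2]→8
lane 4→4/4=1, 4 mod 4=0
i=2  r:1+8→9  c:2·0+0→0
row: 8 vs 9

buggy=8 correct=9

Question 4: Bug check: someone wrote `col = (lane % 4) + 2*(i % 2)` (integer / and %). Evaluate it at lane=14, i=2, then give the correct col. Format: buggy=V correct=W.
buggy=2 correct=4

`(lane % 4) + 2*(i % 2)`[14,2]=>2
lane 14: grp=3 (14/4), tig=2 (14%4)
i=2: r=3+8=11, c=2*2+0=4
col: 2 vs 4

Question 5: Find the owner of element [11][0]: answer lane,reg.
r=11->g=3,rb=1  c=0->t=0,b0=0
L=3*4+0=12  i=1*2+0=2

12,2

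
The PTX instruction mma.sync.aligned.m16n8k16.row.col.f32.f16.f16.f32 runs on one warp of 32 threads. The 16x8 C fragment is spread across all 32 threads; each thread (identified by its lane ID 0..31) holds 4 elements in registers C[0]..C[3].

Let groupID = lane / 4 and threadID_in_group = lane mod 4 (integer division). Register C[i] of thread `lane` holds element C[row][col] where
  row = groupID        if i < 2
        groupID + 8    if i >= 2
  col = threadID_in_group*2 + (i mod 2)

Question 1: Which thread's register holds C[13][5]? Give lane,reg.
22,3

r=13->g=5,rb=1  c=5->t=2,b0=1
L=5*4+2=22  i=1*2+1=3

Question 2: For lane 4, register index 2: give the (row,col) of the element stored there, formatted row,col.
9,0

lane 4→4/4=1, 4 mod 4=0
i=2  r:1+8→9  c:2·0+0→0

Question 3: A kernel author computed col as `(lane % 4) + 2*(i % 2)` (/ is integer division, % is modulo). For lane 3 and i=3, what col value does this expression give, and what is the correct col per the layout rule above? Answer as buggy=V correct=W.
buggy=5 correct=7

`(lane % 4) + 2*(i % 2)`[3,3]→5
lane 3: G=0 (3/4), T=3 (3%4)
i=3: r=0+8=8, c=3*2+1=7
col: 5 vs 7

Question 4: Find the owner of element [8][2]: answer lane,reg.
1,2

r=8→G=0,rhi=1  c=2→T=1,p=0
L=0*4+1=1  i=1*2+0=2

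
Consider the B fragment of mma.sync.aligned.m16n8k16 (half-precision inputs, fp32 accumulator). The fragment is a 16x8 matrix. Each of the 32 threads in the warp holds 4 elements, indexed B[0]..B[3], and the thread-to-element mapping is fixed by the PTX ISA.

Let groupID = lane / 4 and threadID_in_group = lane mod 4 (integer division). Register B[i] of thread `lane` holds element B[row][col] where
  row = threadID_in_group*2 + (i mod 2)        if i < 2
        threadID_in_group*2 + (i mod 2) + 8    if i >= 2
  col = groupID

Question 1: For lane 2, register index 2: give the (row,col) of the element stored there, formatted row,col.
12,0

lane 2: gr=0 (2/4), th=2 (2%4)
i=2: r=2*2+0+8=12, c=gr=0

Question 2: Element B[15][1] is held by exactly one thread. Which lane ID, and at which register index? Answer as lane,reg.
c: 1->gid=1  r: 15->r8=1,tid=3,i&1=1
L=1*4+3=7  i=1*2+1=3

7,3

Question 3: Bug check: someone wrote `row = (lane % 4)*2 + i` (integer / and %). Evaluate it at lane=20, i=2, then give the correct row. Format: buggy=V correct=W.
buggy=2 correct=8

`(lane % 4)*2 + i`[20,2]⇒2
lane 20⇒20/4=5, 20 mod 4=0
i=2  r:2·0+0+8⇒8  c:5
row: 2 vs 8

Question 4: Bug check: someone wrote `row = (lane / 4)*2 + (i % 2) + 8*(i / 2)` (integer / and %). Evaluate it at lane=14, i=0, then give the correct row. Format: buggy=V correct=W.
`(lane / 4)*2 + (i % 2) + 8*(i / 2)`[14,0]=>6
lane 14: grp=3 (14/4), tig=2 (14%4)
i=0: r=2*2+0+0=4, c=grp=3
row: 6 vs 4

buggy=6 correct=4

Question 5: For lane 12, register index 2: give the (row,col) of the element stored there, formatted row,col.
8,3

lane 12: grp=3 (12/4), tig=0 (12%4)
i=2: r=0*2+0+8=8, c=grp=3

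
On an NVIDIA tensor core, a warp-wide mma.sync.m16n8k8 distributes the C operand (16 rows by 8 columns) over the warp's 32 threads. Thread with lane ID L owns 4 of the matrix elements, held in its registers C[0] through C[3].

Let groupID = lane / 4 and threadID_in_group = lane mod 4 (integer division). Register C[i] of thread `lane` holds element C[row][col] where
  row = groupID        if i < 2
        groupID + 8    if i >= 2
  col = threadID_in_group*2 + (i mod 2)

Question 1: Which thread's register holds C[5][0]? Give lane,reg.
r=5→G=5,rhi=0  c=0→T=0,p=0
L=5*4+0=20  i=0*2+0=0

20,0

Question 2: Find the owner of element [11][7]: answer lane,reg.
r: 11->gid=3,r8=1  c: 7->tid=3,i&1=1
L=3*4+3=15  i=1*2+1=3

15,3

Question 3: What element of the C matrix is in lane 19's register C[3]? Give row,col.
12,7

lane 19->19/4=4, 19 mod 4=3
i=3  r:4+8->12  c:2·3+1->7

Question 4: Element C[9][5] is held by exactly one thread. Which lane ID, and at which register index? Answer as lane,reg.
6,3

r=9->g=1,rb=1  c=5->t=2,b0=1
L=1*4+2=6  i=1*2+1=3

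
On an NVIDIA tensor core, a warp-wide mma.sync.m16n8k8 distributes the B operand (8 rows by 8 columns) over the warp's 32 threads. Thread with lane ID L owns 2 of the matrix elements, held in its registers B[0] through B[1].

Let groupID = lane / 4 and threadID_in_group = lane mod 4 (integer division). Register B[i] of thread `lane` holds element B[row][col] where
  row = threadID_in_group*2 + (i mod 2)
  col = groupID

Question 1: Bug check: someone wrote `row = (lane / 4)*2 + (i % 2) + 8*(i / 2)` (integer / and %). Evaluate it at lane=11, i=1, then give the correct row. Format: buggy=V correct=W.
`(lane / 4)*2 + (i % 2) + 8*(i / 2)`[11,1]->5
11: gid=2,tid=3
[1] (3*2+1,2) = (7,2)
row: 5 vs 7

buggy=5 correct=7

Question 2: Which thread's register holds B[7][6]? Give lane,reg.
27,1

c=6->g=6  r=7->t=3,b0=1
L=6*4+3=27  i=1=1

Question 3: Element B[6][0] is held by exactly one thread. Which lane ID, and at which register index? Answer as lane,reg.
3,0

c=0->g=0  r=6->t=3,b0=0
L=0*4+3=3  i=0=0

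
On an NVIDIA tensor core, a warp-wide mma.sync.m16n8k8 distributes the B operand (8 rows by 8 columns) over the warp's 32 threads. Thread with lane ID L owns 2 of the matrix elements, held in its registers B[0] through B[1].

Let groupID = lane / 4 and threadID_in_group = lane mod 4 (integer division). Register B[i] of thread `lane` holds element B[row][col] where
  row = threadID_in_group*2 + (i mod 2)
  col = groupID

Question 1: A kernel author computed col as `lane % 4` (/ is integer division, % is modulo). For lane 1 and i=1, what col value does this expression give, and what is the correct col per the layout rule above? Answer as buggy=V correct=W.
`lane % 4`[1,1]->1
lane 1: gid=0 (1/4), tid=1 (1%4)
i=1: r=1*2+1=3, c=gid=0
col: 1 vs 0

buggy=1 correct=0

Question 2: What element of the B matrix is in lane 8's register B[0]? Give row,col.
0,2

lane 8⇒8/4=2, 8 mod 4=0
i=0  r:2·0+0⇒0  c:2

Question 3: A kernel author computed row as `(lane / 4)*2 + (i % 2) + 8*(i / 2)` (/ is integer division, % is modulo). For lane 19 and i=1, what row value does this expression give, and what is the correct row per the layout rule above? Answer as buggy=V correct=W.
`(lane / 4)*2 + (i % 2) + 8*(i / 2)`[19,1]⇒9
L=19⇒gr=19>>2=4, th=19&3=3
[1]⇒row 3·2+1=7  col gr=4
row: 9 vs 7

buggy=9 correct=7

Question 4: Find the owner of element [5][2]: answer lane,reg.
10,1

c=2->g=2  r=5->t=2,b0=1
L=2*4+2=10  i=1=1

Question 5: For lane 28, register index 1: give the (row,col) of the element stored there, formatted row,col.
28: gid=7,tid=0
[1] (0*2+1,7) = (1,7)

1,7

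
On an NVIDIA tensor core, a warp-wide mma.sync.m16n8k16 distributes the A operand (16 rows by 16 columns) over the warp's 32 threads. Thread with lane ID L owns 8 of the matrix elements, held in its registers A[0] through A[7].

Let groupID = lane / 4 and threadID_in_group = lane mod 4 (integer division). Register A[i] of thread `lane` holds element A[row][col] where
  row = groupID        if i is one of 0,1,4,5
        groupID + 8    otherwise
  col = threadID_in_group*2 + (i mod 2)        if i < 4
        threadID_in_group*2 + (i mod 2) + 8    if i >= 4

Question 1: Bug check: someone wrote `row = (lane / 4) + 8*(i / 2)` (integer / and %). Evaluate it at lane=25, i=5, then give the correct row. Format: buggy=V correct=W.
buggy=22 correct=6

`(lane / 4) + 8*(i / 2)`[25,5]=>22
lane 25: grp=6 (25/4), tig=1 (25%4)
i=5: r=6+0=6, c=1*2+1+8=11
row: 22 vs 6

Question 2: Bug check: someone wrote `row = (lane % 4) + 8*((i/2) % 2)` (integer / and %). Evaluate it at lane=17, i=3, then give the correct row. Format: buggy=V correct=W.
`(lane % 4) + 8*((i/2) % 2)`[17,3]->9
lane 17: gid=4 (17/4), tid=1 (17%4)
i=3: r=4+8=12, c=1*2+1+0=3
row: 9 vs 12

buggy=9 correct=12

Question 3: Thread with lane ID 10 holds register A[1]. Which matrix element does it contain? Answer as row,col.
lane 10: G=2 (10/4), T=2 (10%4)
i=1: r=2+0=2, c=2*2+1+0=5

2,5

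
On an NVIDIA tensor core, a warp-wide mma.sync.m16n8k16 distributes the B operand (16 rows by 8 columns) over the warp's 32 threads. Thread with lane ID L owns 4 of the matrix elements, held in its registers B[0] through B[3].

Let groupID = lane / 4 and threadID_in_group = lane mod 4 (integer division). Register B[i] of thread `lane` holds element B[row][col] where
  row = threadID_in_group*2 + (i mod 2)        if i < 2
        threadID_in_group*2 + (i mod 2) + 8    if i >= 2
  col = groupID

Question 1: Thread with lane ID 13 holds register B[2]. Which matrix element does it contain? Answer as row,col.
lane 13->13/4=3, 13 mod 4=1
i=2  r:2·1+0+8->10  c:3

10,3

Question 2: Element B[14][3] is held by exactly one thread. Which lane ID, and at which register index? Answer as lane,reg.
15,2

c=3->g=3  r=14->rb=1,t=3,b0=0
L=3*4+3=15  i=1*2+0=2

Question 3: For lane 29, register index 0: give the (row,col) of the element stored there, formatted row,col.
2,7

lane 29⇒29/4=7, 29 mod 4=1
i=0  r:2·1+0+0⇒2  c:7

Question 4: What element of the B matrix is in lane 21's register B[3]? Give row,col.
L=21->g=21>>2=5, t=21&3=1
[3]->row 1·2+1+8=11  col g=5

11,5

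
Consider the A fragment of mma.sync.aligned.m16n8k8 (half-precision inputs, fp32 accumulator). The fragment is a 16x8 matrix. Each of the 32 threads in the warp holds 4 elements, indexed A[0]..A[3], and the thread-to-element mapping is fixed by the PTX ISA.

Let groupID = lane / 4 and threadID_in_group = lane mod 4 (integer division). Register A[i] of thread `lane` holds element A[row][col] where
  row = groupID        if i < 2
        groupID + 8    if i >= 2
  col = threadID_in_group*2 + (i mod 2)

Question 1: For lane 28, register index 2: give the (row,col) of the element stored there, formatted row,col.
15,0

28: gr=7,th=0
[2] (7+8,0*2+0) = (15,0)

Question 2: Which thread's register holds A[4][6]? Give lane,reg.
19,0

r=4->g=4,rb=0  c=6->t=3,b0=0
L=4*4+3=19  i=0*2+0=0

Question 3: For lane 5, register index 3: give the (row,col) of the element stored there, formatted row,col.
9,3

lane 5: G=1 (5/4), T=1 (5%4)
i=3: r=1+8=9, c=1*2+1=3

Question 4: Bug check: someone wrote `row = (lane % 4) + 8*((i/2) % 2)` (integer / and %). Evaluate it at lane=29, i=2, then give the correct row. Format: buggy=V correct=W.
buggy=9 correct=15

`(lane % 4) + 8*((i/2) % 2)`[29,2]->9
L=29->g=29>>2=7, t=29&3=1
[2]->row 7+8=15  col 1·2+0=2
row: 9 vs 15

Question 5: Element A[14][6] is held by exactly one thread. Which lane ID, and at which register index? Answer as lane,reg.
r=14⇒gr=6,Rb=1  c=6⇒th=3,odd=0
L=6*4+3=27  i=1*2+0=2

27,2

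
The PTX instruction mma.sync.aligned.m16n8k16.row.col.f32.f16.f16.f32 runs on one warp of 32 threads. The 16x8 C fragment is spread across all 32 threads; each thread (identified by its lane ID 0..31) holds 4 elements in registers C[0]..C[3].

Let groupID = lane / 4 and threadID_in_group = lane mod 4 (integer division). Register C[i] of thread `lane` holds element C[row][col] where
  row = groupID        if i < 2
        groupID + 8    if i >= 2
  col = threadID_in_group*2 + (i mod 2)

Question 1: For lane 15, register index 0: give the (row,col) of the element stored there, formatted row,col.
3,6

15: G=3,T=3
[0] (3+0,3*2+0) = (3,6)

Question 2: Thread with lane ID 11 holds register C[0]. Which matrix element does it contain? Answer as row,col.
2,6

L=11→G=11>>2=2, T=11&3=3
[0]→row 2+0=2  col 3·2+0=6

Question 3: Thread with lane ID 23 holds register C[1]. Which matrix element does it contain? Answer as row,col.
23: gid=5,tid=3
[1] (5+0,3*2+1) = (5,7)

5,7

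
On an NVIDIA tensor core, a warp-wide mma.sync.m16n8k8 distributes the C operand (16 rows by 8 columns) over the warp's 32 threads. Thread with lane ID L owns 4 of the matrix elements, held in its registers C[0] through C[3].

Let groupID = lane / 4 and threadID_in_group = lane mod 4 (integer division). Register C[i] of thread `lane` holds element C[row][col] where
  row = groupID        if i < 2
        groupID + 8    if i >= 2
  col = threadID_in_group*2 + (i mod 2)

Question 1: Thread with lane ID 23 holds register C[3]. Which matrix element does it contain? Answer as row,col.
lane 23->23/4=5, 23 mod 4=3
i=3  r:5+8->13  c:2·3+1->7

13,7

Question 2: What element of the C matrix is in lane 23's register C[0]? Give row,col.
5,6

23: gid=5,tid=3
[0] (5+0,3*2+0) = (5,6)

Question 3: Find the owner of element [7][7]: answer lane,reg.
31,1

r:7=>grp=7,rB=0  c:7=>tig=3,lo=1
L=7*4+3=31  i=0*2+1=1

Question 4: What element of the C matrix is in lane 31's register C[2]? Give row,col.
15,6

31: G=7,T=3
[2] (7+8,3*2+0) = (15,6)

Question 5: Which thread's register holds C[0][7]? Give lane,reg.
r=0⇒gr=0,Rb=0  c=7⇒th=3,odd=1
L=0*4+3=3  i=0*2+1=1

3,1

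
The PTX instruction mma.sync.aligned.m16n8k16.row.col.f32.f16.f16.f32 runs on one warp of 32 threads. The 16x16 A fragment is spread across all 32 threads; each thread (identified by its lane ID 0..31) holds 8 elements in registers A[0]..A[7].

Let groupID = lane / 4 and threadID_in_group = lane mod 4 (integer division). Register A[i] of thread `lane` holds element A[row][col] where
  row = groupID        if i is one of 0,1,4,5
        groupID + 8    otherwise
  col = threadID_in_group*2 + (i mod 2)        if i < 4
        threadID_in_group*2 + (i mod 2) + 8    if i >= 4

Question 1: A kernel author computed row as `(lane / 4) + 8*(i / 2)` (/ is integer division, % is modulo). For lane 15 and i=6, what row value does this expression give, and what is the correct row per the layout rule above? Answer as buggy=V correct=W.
buggy=27 correct=11

`(lane / 4) + 8*(i / 2)`[15,6]->27
lane 15: g=3 (15/4), t=3 (15%4)
i=6: r=3+8=11, c=3*2+0+8=14
row: 27 vs 11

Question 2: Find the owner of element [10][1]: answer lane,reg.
r=10→G=2,rhi=1  c=1→chi=0,T=0,p=1
L=2*4+0=8  i=0*4+1*2+1=3

8,3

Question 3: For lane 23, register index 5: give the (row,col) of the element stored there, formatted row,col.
5,15

L=23->gid=23>>2=5, tid=23&3=3
[5]->row 5+0=5  col 3·2+1+8=15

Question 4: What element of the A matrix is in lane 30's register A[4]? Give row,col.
lane 30: grp=7 (30/4), tig=2 (30%4)
i=4: r=7+0=7, c=2*2+0+8=12

7,12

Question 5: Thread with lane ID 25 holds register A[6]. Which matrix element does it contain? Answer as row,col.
lane 25=>25/4=6, 25 mod 4=1
i=6  r:6+8=>14  c:2·1+0+8=>10

14,10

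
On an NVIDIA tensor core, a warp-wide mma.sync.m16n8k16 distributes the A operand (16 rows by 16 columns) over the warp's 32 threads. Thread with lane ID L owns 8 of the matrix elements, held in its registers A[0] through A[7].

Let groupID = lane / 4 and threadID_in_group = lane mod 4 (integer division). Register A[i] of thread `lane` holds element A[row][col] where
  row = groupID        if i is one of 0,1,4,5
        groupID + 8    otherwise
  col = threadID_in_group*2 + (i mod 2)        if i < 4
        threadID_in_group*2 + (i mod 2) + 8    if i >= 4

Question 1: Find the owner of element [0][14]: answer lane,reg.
r=0->g=0,rb=0  c=14->cb=1,t=3,b0=0
L=0*4+3=3  i=1*4+0*2+0=4

3,4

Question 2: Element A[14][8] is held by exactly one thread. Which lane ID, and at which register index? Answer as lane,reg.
24,6

r:14=>grp=6,rB=1  c:8=>cB=1,tig=0,lo=0
L=6*4+0=24  i=1*4+1*2+0=6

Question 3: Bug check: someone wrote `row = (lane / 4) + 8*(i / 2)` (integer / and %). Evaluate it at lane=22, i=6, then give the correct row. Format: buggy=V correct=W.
`(lane / 4) + 8*(i / 2)`[22,6]→29
lane 22→22/4=5, 22 mod 4=2
i=6  r:5+8→13  c:2·2+0+8→12
row: 29 vs 13

buggy=29 correct=13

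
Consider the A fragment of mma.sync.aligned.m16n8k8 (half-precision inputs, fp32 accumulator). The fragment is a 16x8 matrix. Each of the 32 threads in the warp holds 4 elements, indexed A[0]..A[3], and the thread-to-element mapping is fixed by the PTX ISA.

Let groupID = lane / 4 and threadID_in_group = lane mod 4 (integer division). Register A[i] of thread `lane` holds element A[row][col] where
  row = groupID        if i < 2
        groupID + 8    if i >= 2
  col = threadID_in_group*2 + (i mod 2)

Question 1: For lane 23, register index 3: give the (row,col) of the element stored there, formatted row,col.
13,7

lane 23->23/4=5, 23 mod 4=3
i=3  r:5+8->13  c:2·3+1->7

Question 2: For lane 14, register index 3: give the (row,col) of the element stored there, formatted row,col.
L=14->g=14>>2=3, t=14&3=2
[3]->row 3+8=11  col 2·2+1=5

11,5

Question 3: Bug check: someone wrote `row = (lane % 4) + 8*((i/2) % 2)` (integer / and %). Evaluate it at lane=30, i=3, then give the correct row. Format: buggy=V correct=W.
buggy=10 correct=15

`(lane % 4) + 8*((i/2) % 2)`[30,3]⇒10
30: gr=7,th=2
[3] (7+8,2*2+1) = (15,5)
row: 10 vs 15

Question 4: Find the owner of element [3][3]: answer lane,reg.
13,1

r: 3->gid=3,r8=0  c: 3->tid=1,i&1=1
L=3*4+1=13  i=0*2+1=1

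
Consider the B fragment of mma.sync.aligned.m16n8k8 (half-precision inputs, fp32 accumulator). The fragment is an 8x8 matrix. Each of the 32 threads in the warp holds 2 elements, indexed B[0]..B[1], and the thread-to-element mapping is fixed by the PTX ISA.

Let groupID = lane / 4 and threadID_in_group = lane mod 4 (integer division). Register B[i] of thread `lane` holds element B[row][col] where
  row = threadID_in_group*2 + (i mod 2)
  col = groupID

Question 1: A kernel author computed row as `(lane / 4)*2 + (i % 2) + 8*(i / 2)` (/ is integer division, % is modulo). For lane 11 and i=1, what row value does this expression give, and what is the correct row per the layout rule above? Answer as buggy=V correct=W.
buggy=5 correct=7

`(lane / 4)*2 + (i % 2) + 8*(i / 2)`[11,1]->5
lane 11->11/4=2, 11 mod 4=3
i=1  r:2·3+1->7  c:2
row: 5 vs 7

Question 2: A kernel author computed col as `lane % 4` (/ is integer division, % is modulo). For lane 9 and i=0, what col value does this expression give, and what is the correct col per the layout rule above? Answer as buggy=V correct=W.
buggy=1 correct=2

`lane % 4`[9,0]=>1
L=9=>grp=9>>2=2, tig=9&3=1
[0]=>row 1·2+0=2  col grp=2
col: 1 vs 2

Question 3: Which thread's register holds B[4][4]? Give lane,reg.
c=4->g=4  r=4->t=2,b0=0
L=4*4+2=18  i=0=0

18,0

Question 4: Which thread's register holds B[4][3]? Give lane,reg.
14,0

c=3->g=3  r=4->t=2,b0=0
L=3*4+2=14  i=0=0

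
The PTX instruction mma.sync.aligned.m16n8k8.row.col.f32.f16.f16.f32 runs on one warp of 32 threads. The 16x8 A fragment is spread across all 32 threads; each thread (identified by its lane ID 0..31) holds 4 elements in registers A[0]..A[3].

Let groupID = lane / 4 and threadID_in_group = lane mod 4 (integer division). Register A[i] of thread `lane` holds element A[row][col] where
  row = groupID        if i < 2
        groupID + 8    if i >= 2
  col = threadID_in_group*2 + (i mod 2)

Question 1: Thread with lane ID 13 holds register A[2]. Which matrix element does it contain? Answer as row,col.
13: G=3,T=1
[2] (3+8,1*2+0) = (11,2)

11,2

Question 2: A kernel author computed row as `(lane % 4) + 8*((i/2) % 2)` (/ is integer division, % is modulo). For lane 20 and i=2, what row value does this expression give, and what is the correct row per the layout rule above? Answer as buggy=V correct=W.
buggy=8 correct=13

`(lane % 4) + 8*((i/2) % 2)`[20,2]->8
20: gid=5,tid=0
[2] (5+8,0*2+0) = (13,0)
row: 8 vs 13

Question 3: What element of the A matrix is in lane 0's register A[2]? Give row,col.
8,0

0: g=0,t=0
[2] (0+8,0*2+0) = (8,0)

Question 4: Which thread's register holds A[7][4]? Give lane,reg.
r=7⇒gr=7,Rb=0  c=4⇒th=2,odd=0
L=7*4+2=30  i=0*2+0=0

30,0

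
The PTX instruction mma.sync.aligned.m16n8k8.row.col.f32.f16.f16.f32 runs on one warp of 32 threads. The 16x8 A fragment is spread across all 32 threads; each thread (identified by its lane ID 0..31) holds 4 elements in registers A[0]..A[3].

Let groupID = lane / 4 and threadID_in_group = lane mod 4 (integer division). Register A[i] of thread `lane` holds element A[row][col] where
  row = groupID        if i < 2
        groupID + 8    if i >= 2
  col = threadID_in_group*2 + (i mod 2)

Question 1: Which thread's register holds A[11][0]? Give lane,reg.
r: 11->gid=3,r8=1  c: 0->tid=0,i&1=0
L=3*4+0=12  i=1*2+0=2

12,2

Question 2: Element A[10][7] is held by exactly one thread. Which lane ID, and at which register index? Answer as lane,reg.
11,3

r: 10->gid=2,r8=1  c: 7->tid=3,i&1=1
L=2*4+3=11  i=1*2+1=3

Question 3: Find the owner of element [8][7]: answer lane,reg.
3,3

r: 8->gid=0,r8=1  c: 7->tid=3,i&1=1
L=0*4+3=3  i=1*2+1=3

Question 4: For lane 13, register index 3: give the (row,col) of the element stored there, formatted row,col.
lane 13: grp=3 (13/4), tig=1 (13%4)
i=3: r=3+8=11, c=1*2+1=3

11,3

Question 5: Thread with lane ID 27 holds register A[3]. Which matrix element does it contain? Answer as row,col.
14,7

lane 27: gr=6 (27/4), th=3 (27%4)
i=3: r=6+8=14, c=3*2+1=7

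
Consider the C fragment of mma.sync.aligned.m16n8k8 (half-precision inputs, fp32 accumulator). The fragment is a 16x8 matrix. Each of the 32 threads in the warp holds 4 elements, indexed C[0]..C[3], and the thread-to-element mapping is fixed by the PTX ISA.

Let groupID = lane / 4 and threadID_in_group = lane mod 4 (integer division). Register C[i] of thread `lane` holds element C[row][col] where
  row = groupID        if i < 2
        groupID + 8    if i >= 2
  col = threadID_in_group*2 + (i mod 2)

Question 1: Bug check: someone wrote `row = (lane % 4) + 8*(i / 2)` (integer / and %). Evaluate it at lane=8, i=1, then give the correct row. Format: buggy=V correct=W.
`(lane % 4) + 8*(i / 2)`[8,1]->0
8: gid=2,tid=0
[1] (2+0,0*2+1) = (2,1)
row: 0 vs 2

buggy=0 correct=2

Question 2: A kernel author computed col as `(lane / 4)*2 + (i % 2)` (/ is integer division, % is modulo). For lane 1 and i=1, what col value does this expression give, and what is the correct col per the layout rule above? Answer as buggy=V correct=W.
buggy=1 correct=3

`(lane / 4)*2 + (i % 2)`[1,1]=>1
1: grp=0,tig=1
[1] (0+0,1*2+1) = (0,3)
col: 1 vs 3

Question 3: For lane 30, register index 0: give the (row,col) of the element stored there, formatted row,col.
7,4

L=30=>grp=30>>2=7, tig=30&3=2
[0]=>row 7+0=7  col 2·2+0=4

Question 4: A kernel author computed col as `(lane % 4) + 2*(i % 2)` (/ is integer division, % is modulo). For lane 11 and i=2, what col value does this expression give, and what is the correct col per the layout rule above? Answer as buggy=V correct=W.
`(lane % 4) + 2*(i % 2)`[11,2]⇒3
11: gr=2,th=3
[2] (2+8,3*2+0) = (10,6)
col: 3 vs 6

buggy=3 correct=6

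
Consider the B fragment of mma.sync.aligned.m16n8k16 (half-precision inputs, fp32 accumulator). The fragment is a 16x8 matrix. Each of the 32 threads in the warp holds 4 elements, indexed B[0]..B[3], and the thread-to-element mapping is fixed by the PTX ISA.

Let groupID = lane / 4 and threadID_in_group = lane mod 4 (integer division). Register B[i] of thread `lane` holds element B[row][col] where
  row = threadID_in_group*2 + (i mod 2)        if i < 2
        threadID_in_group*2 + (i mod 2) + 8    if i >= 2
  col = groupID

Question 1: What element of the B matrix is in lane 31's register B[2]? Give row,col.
14,7

L=31→G=31>>2=7, T=31&3=3
[2]→row 3·2+0+8=14  col G=7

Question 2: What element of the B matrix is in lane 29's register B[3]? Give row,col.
11,7

29: gid=7,tid=1
[3] (1*2+1+8,7) = (11,7)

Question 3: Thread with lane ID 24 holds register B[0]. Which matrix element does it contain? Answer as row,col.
24: gid=6,tid=0
[0] (0*2+0+0,6) = (0,6)

0,6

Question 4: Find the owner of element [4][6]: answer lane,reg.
c=6→G=6  r=4→rhi=0,T=2,p=0
L=6*4+2=26  i=0*2+0=0

26,0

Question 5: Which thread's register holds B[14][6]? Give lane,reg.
27,2

c=6⇒gr=6  r=14⇒Rb=1,th=3,odd=0
L=6*4+3=27  i=1*2+0=2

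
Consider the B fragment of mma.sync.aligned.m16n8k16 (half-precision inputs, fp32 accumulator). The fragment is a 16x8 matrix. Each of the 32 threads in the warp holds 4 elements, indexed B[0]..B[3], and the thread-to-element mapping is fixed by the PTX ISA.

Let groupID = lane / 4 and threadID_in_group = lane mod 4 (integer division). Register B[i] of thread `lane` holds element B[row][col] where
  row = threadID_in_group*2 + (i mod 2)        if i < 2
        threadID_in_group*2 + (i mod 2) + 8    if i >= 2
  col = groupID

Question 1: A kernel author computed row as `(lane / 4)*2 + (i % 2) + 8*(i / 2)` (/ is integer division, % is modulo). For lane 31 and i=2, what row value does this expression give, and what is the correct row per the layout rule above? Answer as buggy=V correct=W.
buggy=22 correct=14

`(lane / 4)*2 + (i % 2) + 8*(i / 2)`[31,2]=>22
lane 31=>31/4=7, 31 mod 4=3
i=2  r:2·3+0+8=>14  c:7
row: 22 vs 14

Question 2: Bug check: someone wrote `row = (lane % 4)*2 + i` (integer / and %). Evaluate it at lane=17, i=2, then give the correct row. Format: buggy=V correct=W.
`(lane % 4)*2 + i`[17,2]→4
lane 17→17/4=4, 17 mod 4=1
i=2  r:2·1+0+8→10  c:4
row: 4 vs 10

buggy=4 correct=10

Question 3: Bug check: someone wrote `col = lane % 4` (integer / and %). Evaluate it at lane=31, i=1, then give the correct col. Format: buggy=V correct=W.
`lane % 4`[31,1]→3
31: G=7,T=3
[1] (3*2+1+0,7) = (7,7)
col: 3 vs 7

buggy=3 correct=7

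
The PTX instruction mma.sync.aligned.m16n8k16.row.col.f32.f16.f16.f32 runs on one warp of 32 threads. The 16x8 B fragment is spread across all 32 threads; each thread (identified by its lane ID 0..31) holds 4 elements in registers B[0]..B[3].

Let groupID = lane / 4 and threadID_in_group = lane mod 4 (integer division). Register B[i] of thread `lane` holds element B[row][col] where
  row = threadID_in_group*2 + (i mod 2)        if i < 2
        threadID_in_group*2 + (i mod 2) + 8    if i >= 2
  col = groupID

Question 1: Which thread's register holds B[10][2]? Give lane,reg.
9,2

c=2->g=2  r=10->rb=1,t=1,b0=0
L=2*4+1=9  i=1*2+0=2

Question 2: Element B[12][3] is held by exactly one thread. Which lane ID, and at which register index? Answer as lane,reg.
c:3=>grp=3  r:12=>rB=1,tig=2,lo=0
L=3*4+2=14  i=1*2+0=2

14,2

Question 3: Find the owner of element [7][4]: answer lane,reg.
c=4->g=4  r=7->rb=0,t=3,b0=1
L=4*4+3=19  i=0*2+1=1

19,1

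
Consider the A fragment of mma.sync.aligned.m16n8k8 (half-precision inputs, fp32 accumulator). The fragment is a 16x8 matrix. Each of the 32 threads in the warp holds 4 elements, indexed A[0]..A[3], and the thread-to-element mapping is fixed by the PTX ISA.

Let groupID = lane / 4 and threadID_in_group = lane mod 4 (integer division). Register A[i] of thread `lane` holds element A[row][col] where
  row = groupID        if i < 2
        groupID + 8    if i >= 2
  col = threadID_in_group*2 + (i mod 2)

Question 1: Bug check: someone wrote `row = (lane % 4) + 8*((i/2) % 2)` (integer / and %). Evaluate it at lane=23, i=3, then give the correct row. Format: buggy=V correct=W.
buggy=11 correct=13

`(lane % 4) + 8*((i/2) % 2)`[23,3]->11
lane 23->23/4=5, 23 mod 4=3
i=3  r:5+8->13  c:2·3+1->7
row: 11 vs 13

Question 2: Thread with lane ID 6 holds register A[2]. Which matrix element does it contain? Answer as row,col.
9,4

lane 6→6/4=1, 6 mod 4=2
i=2  r:1+8→9  c:2·2+0→4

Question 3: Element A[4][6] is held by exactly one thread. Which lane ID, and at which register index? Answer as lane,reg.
19,0

r: 4->gid=4,r8=0  c: 6->tid=3,i&1=0
L=4*4+3=19  i=0*2+0=0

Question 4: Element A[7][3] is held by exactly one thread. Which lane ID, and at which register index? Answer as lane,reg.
r=7->g=7,rb=0  c=3->t=1,b0=1
L=7*4+1=29  i=0*2+1=1

29,1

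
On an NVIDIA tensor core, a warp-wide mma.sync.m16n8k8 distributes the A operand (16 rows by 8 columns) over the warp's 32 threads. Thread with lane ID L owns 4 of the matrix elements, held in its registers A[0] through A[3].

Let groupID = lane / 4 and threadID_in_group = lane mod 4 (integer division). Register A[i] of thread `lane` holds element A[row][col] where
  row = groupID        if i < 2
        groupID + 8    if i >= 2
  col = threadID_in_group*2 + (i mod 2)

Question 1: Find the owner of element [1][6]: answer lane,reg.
7,0

r:1=>grp=1,rB=0  c:6=>tig=3,lo=0
L=1*4+3=7  i=0*2+0=0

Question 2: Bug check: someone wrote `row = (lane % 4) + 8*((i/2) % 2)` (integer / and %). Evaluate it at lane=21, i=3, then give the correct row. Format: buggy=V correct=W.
`(lane % 4) + 8*((i/2) % 2)`[21,3]->9
21: gid=5,tid=1
[3] (5+8,1*2+1) = (13,3)
row: 9 vs 13

buggy=9 correct=13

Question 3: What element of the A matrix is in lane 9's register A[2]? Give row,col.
10,2

9: gr=2,th=1
[2] (2+8,1*2+0) = (10,2)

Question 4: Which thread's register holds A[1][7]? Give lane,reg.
r=1->g=1,rb=0  c=7->t=3,b0=1
L=1*4+3=7  i=0*2+1=1

7,1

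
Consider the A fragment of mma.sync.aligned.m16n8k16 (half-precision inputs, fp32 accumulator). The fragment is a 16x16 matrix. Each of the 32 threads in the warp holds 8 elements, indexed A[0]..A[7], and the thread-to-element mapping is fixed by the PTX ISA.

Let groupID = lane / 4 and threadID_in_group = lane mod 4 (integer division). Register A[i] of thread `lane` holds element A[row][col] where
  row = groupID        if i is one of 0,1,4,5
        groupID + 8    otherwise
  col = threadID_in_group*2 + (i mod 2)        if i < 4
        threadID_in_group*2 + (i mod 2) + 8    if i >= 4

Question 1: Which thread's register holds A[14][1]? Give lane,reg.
r=14⇒gr=6,Rb=1  c=1⇒Cb=0,th=0,odd=1
L=6*4+0=24  i=0*4+1*2+1=3

24,3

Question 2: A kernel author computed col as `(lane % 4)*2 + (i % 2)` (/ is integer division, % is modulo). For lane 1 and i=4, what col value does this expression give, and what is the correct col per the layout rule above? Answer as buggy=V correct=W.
buggy=2 correct=10

`(lane % 4)*2 + (i % 2)`[1,4]->2
L=1->gid=1>>2=0, tid=1&3=1
[4]->row 0+0=0  col 1·2+0+8=10
col: 2 vs 10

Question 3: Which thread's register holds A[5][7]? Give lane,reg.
23,1

r=5->g=5,rb=0  c=7->cb=0,t=3,b0=1
L=5*4+3=23  i=0*4+0*2+1=1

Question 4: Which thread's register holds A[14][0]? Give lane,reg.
24,2

r:14=>grp=6,rB=1  c:0=>cB=0,tig=0,lo=0
L=6*4+0=24  i=0*4+1*2+0=2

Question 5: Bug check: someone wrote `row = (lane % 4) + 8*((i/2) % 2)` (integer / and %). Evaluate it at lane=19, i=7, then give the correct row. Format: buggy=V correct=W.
`(lane % 4) + 8*((i/2) % 2)`[19,7]→11
19: G=4,T=3
[7] (4+8,3*2+1+8) = (12,15)
row: 11 vs 12

buggy=11 correct=12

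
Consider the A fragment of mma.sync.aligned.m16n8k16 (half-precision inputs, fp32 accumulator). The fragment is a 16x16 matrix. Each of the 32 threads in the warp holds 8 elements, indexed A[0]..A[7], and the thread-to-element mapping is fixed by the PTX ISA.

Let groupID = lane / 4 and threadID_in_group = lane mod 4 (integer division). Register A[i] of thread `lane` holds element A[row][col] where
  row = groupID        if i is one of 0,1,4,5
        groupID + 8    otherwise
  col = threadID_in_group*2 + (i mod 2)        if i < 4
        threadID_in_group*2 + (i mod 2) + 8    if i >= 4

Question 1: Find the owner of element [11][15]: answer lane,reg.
r:11=>grp=3,rB=1  c:15=>cB=1,tig=3,lo=1
L=3*4+3=15  i=1*4+1*2+1=7

15,7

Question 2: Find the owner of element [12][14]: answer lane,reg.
19,6

r: 12->gid=4,r8=1  c: 14->c8=1,tid=3,i&1=0
L=4*4+3=19  i=1*4+1*2+0=6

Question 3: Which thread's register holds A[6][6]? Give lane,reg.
r: 6->gid=6,r8=0  c: 6->c8=0,tid=3,i&1=0
L=6*4+3=27  i=0*4+0*2+0=0

27,0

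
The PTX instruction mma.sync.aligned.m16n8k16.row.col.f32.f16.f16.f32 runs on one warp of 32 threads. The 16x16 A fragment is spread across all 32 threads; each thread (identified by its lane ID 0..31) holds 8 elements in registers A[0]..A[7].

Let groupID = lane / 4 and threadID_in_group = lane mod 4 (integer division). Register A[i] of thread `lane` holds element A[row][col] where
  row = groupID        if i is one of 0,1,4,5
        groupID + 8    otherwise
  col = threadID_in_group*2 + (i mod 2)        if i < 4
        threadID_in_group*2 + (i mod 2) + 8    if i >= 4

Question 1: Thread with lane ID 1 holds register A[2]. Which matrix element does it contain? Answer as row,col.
8,2

1: grp=0,tig=1
[2] (0+8,1*2+0+0) = (8,2)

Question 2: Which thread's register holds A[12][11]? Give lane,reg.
r=12⇒gr=4,Rb=1  c=11⇒Cb=1,th=1,odd=1
L=4*4+1=17  i=1*4+1*2+1=7

17,7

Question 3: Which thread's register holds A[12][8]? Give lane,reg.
16,6

r=12→G=4,rhi=1  c=8→chi=1,T=0,p=0
L=4*4+0=16  i=1*4+1*2+0=6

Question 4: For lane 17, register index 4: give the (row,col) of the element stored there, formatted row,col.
17: gr=4,th=1
[4] (4+0,1*2+0+8) = (4,10)

4,10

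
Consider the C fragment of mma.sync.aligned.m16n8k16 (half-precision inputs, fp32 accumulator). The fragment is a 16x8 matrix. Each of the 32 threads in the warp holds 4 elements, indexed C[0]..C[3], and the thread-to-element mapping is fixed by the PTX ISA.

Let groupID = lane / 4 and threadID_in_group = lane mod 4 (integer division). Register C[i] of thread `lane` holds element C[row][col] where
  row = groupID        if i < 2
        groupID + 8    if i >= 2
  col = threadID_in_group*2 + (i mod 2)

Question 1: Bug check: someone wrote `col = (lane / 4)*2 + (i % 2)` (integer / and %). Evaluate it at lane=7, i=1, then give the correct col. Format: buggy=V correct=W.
buggy=3 correct=7

`(lane / 4)*2 + (i % 2)`[7,1]->3
L=7->g=7>>2=1, t=7&3=3
[1]->row 1+0=1  col 3·2+1=7
col: 3 vs 7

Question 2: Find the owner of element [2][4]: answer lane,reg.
r=2->g=2,rb=0  c=4->t=2,b0=0
L=2*4+2=10  i=0*2+0=0

10,0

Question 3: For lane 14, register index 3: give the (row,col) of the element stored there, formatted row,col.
L=14⇒gr=14>>2=3, th=14&3=2
[3]⇒row 3+8=11  col 2·2+1=5

11,5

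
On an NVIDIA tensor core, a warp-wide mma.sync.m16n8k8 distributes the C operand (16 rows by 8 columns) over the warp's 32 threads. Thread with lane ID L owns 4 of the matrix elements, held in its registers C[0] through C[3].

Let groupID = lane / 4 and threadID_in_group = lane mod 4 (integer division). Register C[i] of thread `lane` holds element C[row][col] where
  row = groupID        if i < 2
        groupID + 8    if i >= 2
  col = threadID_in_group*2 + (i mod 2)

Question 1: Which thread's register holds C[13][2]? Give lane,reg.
r: 13->gid=5,r8=1  c: 2->tid=1,i&1=0
L=5*4+1=21  i=1*2+0=2

21,2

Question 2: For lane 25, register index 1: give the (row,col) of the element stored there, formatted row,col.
6,3

25: g=6,t=1
[1] (6+0,1*2+1) = (6,3)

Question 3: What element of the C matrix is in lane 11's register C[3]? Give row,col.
lane 11: gid=2 (11/4), tid=3 (11%4)
i=3: r=2+8=10, c=3*2+1=7

10,7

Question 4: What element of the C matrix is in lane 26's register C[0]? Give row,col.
L=26→G=26>>2=6, T=26&3=2
[0]→row 6+0=6  col 2·2+0=4

6,4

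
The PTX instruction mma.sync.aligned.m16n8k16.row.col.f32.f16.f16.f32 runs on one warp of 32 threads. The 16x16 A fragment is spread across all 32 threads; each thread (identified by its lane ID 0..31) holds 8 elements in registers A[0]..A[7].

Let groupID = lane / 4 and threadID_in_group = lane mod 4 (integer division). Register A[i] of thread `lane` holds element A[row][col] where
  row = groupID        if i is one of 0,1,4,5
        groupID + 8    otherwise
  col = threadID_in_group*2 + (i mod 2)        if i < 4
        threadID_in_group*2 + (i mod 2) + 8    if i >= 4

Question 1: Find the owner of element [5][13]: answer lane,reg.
22,5

r:5=>grp=5,rB=0  c:13=>cB=1,tig=2,lo=1
L=5*4+2=22  i=1*4+0*2+1=5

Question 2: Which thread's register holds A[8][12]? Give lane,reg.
2,6

r:8=>grp=0,rB=1  c:12=>cB=1,tig=2,lo=0
L=0*4+2=2  i=1*4+1*2+0=6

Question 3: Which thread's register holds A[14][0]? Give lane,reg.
r=14→G=6,rhi=1  c=0→chi=0,T=0,p=0
L=6*4+0=24  i=0*4+1*2+0=2

24,2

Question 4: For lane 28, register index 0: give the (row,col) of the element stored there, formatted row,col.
7,0

lane 28: G=7 (28/4), T=0 (28%4)
i=0: r=7+0=7, c=0*2+0+0=0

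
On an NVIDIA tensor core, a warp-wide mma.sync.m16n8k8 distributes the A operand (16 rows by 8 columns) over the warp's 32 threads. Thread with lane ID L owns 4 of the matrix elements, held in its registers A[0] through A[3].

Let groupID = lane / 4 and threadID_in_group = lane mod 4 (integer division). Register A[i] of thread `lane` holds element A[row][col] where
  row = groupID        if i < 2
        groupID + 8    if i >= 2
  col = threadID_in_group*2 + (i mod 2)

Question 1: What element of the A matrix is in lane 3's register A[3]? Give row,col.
lane 3: G=0 (3/4), T=3 (3%4)
i=3: r=0+8=8, c=3*2+1=7

8,7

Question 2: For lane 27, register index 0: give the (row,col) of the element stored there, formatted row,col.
6,6

L=27->g=27>>2=6, t=27&3=3
[0]->row 6+0=6  col 3·2+0=6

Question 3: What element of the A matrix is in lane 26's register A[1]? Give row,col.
6,5

lane 26->26/4=6, 26 mod 4=2
i=1  r:6+0->6  c:2·2+1->5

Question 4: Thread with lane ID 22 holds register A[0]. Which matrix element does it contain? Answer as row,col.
L=22=>grp=22>>2=5, tig=22&3=2
[0]=>row 5+0=5  col 2·2+0=4

5,4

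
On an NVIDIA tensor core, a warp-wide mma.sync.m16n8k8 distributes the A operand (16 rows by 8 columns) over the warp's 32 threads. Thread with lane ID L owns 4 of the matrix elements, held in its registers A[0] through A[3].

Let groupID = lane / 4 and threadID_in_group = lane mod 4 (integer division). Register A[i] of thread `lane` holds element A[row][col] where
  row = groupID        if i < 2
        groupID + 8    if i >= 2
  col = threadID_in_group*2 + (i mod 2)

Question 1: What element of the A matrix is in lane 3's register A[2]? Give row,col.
8,6

lane 3: g=0 (3/4), t=3 (3%4)
i=2: r=0+8=8, c=3*2+0=6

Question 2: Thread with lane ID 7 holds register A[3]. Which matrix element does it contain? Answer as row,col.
9,7

L=7⇒gr=7>>2=1, th=7&3=3
[3]⇒row 1+8=9  col 3·2+1=7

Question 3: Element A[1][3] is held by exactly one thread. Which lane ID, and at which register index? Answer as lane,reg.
r=1→G=1,rhi=0  c=3→T=1,p=1
L=1*4+1=5  i=0*2+1=1

5,1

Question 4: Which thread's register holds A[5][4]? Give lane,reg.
r:5=>grp=5,rB=0  c:4=>tig=2,lo=0
L=5*4+2=22  i=0*2+0=0

22,0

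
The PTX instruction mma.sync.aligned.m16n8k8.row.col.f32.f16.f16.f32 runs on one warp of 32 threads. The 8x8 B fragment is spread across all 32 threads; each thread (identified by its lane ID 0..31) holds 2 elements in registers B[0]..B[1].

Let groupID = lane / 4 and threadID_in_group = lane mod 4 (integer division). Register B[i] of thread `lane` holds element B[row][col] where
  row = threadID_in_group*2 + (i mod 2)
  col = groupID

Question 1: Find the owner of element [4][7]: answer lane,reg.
c=7→G=7  r=4→T=2,p=0
L=7*4+2=30  i=0=0

30,0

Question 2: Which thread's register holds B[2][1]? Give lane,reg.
5,0

c: 1->gid=1  r: 2->tid=1,i&1=0
L=1*4+1=5  i=0=0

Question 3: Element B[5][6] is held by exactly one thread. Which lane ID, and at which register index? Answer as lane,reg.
26,1

c=6→G=6  r=5→T=2,p=1
L=6*4+2=26  i=1=1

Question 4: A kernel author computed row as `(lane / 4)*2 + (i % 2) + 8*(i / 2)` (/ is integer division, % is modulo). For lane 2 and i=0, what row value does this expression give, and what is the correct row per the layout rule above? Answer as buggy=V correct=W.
`(lane / 4)*2 + (i % 2) + 8*(i / 2)`[2,0]→0
L=2→G=2>>2=0, T=2&3=2
[0]→row 2·2+0=4  col G=0
row: 0 vs 4

buggy=0 correct=4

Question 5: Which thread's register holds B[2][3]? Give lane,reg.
13,0

c=3⇒gr=3  r=2⇒th=1,odd=0
L=3*4+1=13  i=0=0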